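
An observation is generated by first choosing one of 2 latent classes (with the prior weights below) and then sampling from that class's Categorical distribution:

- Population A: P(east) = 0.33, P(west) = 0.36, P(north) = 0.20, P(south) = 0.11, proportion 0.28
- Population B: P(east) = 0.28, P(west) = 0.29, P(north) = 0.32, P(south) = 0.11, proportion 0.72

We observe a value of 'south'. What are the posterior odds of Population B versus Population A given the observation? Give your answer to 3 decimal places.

2.571

Posterior odds = (π_i f_i(x)) / (π_j f_j(x)); the normalising sum cancels.
Categorical probabilities:
  p_A = 0.11
  p_B = 0.11
0.0792 / 0.0308 ≈ 2.571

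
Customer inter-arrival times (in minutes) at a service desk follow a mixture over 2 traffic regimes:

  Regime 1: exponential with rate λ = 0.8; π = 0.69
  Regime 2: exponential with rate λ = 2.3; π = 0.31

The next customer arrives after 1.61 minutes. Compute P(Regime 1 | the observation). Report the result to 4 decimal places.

The responsibility of component k is P(Z=k) f_k(x) divided by Σ_j P(Z=j) f_j(x).
Evaluate each component's likelihood at the observed value:
  p_1 = 0.8·e^(−0.8·1.61) = 0.8·e^(−1.2880) = 0.220658
  p_2 = 2.3·e^(−2.3·1.61) = 2.3·e^(−3.7030) = 0.0566938
Weight by the priors:
  P(Z=1)·p_1 = 0.69 × 0.220658 = 0.152254
  P(Z=2)·p_2 = 0.31 × 0.0566938 = 0.0175751
Marginal: 0.152254 + 0.0175751 = 0.169829
Responsibility of Regime 1: 0.152254 / 0.169829 ≈ 0.8965

0.8965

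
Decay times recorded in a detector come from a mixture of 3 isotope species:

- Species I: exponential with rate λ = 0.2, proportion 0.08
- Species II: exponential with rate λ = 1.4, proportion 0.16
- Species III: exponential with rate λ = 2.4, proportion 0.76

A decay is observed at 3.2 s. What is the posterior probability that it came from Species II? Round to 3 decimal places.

0.215

Posterior ∝ prior × likelihood, so P(k | x) ∝ P(Z=k) f_k(x); normalise over all components.
Component likelihoods at x = 3.2 s:
  L_I = 0.2·e^(−0.2·3.2) = 0.2·e^(−0.6400) = 0.105458
  L_II = 1.4·e^(−1.4·3.2) = 1.4·e^(−4.4800) = 0.0158668
  L_III = 2.4·e^(−2.4·3.2) = 2.4·e^(−7.6800) = 0.00110874
Multiply by the mixture weights:
  P(Z=I)·L_I = 0.08 × 0.105458 = 0.00843668
  P(Z=II)·L_II = 0.16 × 0.0158668 = 0.00253868
  P(Z=III)·L_III = 0.76 × 0.00110874 = 0.000842642
Normaliser: 0.00843668 + 0.00253868 + 0.000842642 = 0.011818
P(Species II | x) ≈ 0.215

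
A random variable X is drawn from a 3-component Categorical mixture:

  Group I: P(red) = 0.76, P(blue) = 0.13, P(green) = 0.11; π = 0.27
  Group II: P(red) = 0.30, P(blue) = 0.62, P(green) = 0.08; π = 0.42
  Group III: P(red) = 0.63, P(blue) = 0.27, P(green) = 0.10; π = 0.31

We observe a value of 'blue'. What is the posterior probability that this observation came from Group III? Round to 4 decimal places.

The responsibility of component k is P(Z=k) f_k(x) divided by Σ_j P(Z=j) f_j(x).
Categorical probabilities:
  L_I = P(blue | comp) = 0.13
  L_II = P(blue | comp) = 0.62
  L_III = P(blue | comp) = 0.27
Unnormalised posteriors:
  P(Z=I)·L_I = 0.27 × 0.13 = 0.0351
  P(Z=II)·L_II = 0.42 × 0.62 = 0.2604
  P(Z=III)·L_III = 0.31 × 0.27 = 0.0837
Denominator: 0.0351 + 0.2604 + 0.0837 = 0.3792
P(Group III | the observation) = 0.0837 / 0.3792 ≈ 0.2207

0.2207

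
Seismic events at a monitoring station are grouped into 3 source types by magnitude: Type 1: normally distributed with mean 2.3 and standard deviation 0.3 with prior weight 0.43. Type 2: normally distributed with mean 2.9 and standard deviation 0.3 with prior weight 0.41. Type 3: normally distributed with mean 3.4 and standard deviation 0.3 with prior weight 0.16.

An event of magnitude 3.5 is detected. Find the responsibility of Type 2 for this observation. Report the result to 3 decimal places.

0.268

Posterior ∝ prior × likelihood, so P(k | x) ∝ π_k f_k(x); normalise over all components.
Evaluate each component's likelihood at the observed value:
  p_1 = 0.000446101
  p_2 = 0.17997
  p_3 = 1.25794
Unnormalised posteriors:
  π_1·p_1 = 0.43 × 0.000446101 = 0.000191823
  π_2·p_2 = 0.41 × 0.17997 = 0.0737877
  π_3·p_3 = 0.16 × 1.25794 = 0.201271
Evidence: 0.000191823 + 0.0737877 + 0.201271 = 0.275251
So the posterior for Type 2 is 0.0737877 / 0.275251 ≈ 0.268.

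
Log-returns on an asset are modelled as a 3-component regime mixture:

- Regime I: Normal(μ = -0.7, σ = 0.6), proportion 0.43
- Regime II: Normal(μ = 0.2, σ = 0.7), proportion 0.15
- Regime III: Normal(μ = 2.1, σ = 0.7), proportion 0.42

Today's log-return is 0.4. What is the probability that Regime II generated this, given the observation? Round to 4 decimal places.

Apply Bayes' rule: the posterior for each component is proportional to its prior times its likelihood at x.
Evaluate each component's likelihood at the observed value:
  f_I = 0.123852
  f_II = 0.547124
  f_III = 0.0298598
Multiply by the mixture weights:
  π_I·f_I = 0.43 × 0.123852 = 0.0532563
  π_II·f_II = 0.15 × 0.547124 = 0.0820686
  π_III·f_III = 0.42 × 0.0298598 = 0.0125411
Denominator: 0.0532563 + 0.0820686 + 0.0125411 = 0.147866
So the posterior for Regime II is 0.0820686 / 0.147866 ≈ 0.5550.

0.5550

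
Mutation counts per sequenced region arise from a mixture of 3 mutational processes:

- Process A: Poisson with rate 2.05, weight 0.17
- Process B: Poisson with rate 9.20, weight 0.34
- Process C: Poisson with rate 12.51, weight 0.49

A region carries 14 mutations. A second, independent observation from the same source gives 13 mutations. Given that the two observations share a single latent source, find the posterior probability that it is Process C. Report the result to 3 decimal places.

Posterior ∝ prior × likelihood, so P(k | x) ∝ P(Z=k) f_k(x); normalise over all components.
Since both observations come from the same component, the likelihood for component k is f_k(x₁)·f_k(x₂).
  p_A = [e^(−2.05)·2.05^14/14! = 3.41855e-08] × [2.33462e-07] = 7.98102e-15
  p_B = [e^(−9.20)·9.20^14/14! = 0.0360672] × [0.0548848] = 0.00197954
  p_C = [e^(−12.51)·12.51^14/14! = 0.0973128] × [0.108903] = 0.0105977
Multiply by the mixture weights:
  P(Z=A)·p_A = 0.17 × 7.98102e-15 = 1.35677e-15
  P(Z=B)·p_B = 0.34 × 0.00197954 = 0.000673043
  P(Z=C)·p_C = 0.49 × 0.0105977 = 0.00519286
Normaliser: 1.35677e-15 + 0.000673043 + 0.00519286 = 0.00586591
P(Process C | x₁,x₂) = 0.00519286 / 0.00586591 ≈ 0.885

0.885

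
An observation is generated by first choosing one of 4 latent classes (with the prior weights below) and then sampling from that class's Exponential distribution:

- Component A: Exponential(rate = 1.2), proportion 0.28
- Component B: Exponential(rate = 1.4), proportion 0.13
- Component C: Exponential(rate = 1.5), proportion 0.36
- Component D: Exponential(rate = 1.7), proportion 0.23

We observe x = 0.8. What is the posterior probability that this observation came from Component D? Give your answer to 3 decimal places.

0.222

Apply Bayes' rule: the posterior for each component is proportional to its prior times its likelihood at x.
Component likelihoods at x = 0.8:
  L_A = 0.459471
  L_B = 0.456792
  L_C = 0.451791
  L_D = 0.436323
Prior × likelihood for each component:
  π_A·L_A = 0.28 × 0.459471 = 0.128652
  π_B·L_B = 0.13 × 0.456792 = 0.0593829
  π_C·L_C = 0.36 × 0.451791 = 0.162645
  π_D·L_D = 0.23 × 0.436323 = 0.100354
Evidence: 0.128652 + 0.0593829 + 0.162645 + 0.100354 = 0.451034
P(Component D | the observation) = 0.100354 / 0.451034 ≈ 0.222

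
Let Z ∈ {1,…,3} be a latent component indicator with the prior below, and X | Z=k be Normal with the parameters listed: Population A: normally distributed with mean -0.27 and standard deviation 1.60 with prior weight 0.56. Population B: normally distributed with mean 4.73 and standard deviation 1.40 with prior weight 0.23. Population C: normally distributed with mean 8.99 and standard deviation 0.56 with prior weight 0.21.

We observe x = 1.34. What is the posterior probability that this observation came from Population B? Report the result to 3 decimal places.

Apply Bayes' rule: the posterior for each component is proportional to its prior times its likelihood at x.
Evaluate each component's likelihood at the observed value:
  f_A = (1/(1.60·√(2π)))·exp(−(1.34−-0.27)²/(2·1.60²)) = 0.249339·exp(-0.50627) = 0.150287
  f_B = (1/(1.40·√(2π)))·exp(−(1.34−4.73)²/(2·1.40²)) = 0.284959·exp(-2.93166) = 0.0151907
  f_C = (1/(0.56·√(2π)))·exp(−(1.34−8.99)²/(2·0.56²)) = 0.712397·exp(-93.30756) = 2.1368e-41
Multiply by the mixture weights:
  π_A·f_A = 0.56 × 0.150287 = 0.0841604
  π_B·f_B = 0.23 × 0.0151907 = 0.00349387
  π_C·f_C = 0.21 × 2.1368e-41 = 4.48729e-42
Marginal: 0.0841604 + 0.00349387 + 4.48729e-42 = 0.0876543
Responsibility of Population B: 0.00349387 / 0.0876543 ≈ 0.040

0.040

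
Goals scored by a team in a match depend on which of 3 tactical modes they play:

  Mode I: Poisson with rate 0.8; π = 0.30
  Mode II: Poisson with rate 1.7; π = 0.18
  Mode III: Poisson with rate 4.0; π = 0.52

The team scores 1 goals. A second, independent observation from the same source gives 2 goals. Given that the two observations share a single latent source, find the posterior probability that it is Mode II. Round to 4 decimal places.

The responsibility of component k is π_k f_k(x) divided by Σ_j π_j f_j(x).
Since both observations come from the same component, the likelihood for component k is f_k(x₁)·f_k(x₂).
  f_I = [e^(−0.8)·0.8^1/1! = 0.359463] × [0.143785] = 0.0516855
  f_II = [e^(−1.7)·1.7^1/1! = 0.310562] × [0.263978] = 0.0819814
  f_III = [e^(−4.0)·4.0^1/1! = 0.0732626] × [0.146525] = 0.0107348
Multiply by the mixture weights:
  π_I·f_I = 0.30 × 0.0516855 = 0.0155057
  π_II·f_II = 0.18 × 0.0819814 = 0.0147567
  π_III·f_III = 0.52 × 0.0107348 = 0.0055821
Denominator: 0.0155057 + 0.0147567 + 0.0055821 = 0.0358444
So the posterior for Mode II is 0.0147567 / 0.0358444 ≈ 0.4117.

0.4117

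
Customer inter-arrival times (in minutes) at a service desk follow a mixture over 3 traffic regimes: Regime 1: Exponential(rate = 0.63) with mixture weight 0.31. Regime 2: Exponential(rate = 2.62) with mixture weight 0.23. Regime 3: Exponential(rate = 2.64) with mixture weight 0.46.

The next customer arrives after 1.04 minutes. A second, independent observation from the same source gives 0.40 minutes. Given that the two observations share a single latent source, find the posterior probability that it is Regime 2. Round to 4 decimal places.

0.2303

The responsibility of component k is w_k f_k(x) divided by Σ_j w_j f_j(x).
Since both observations come from the same component, the likelihood for component k is f_k(x₁)·f_k(x₂).
  L_1 = [0.327183] × [0.489664] = 0.16021
  L_2 = [0.171765] × [0.918672] = 0.157796
  L_3 = [0.169514] × [0.918309] = 0.155666
Prior × likelihood for each component:
  w_1·L_1 = 0.31 × 0.16021 = 0.049665
  w_2·L_2 = 0.23 × 0.157796 = 0.0362931
  w_3·L_3 = 0.46 × 0.155666 = 0.0716064
Marginal: 0.049665 + 0.0362931 + 0.0716064 = 0.157565
P(Regime 2 | x) = 0.0362931 / 0.157565 ≈ 0.2303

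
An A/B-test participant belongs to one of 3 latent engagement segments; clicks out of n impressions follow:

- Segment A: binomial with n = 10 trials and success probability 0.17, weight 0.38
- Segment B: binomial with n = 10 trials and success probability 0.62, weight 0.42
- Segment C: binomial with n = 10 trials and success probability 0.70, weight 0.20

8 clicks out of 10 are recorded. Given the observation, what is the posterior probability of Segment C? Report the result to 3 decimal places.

0.439

By Bayes' theorem, P(k | x) = π_k f_k(x) / Σ_j π_j f_j(x).
Evaluate each component's likelihood at the observed value:
  f_A = 2.16252e-05
  f_B = 0.141877
  f_C = 0.233474
Weight by the priors:
  π_A·f_A = 0.38 × 2.16252e-05 = 8.21757e-06
  π_B·f_B = 0.42 × 0.141877 = 0.0595885
  π_C·f_C = 0.20 × 0.233474 = 0.0466949
Evidence: 8.21757e-06 + 0.0595885 + 0.0466949 = 0.106292
Responsibility of Segment C: 0.0466949 / 0.106292 ≈ 0.439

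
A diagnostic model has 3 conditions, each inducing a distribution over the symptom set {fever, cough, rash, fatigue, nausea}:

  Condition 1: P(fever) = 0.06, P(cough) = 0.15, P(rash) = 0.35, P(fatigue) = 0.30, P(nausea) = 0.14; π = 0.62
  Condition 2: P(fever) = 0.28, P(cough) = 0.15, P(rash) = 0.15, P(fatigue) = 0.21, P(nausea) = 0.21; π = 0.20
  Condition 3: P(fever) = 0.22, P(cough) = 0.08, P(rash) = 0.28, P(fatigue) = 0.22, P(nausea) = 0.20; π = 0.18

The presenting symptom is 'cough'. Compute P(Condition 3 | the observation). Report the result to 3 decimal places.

Posterior ∝ prior × likelihood, so P(k | x) ∝ w_k f_k(x); normalise over all components.
Categorical probabilities:
  f_1 = 0.15
  f_2 = 0.15
  f_3 = 0.08
Prior × likelihood for each component:
  w_1·f_1 = 0.62 × 0.15 = 0.093
  w_2·f_2 = 0.20 × 0.15 = 0.03
  w_3·f_3 = 0.18 × 0.08 = 0.0144
Marginal: 0.093 + 0.03 + 0.0144 = 0.1374
So the posterior for Condition 3 is 0.0144 / 0.1374 ≈ 0.105.

0.105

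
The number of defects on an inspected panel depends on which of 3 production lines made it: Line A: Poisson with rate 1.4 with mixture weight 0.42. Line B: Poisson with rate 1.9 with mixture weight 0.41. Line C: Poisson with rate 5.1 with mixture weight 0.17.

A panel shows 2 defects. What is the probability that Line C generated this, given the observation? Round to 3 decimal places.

0.060

P(component k | x) = π_k·f_k(x) / marginal(x), where marginal(x) = Σ_j π_j·f_j(x).
Component likelihoods at x = 2 defects:
  L_A = e^(−1.4)·1.4^2/2! = 0.241665
  L_B = e^(−1.9)·1.9^2/2! = 0.269971
  L_C = e^(−5.1)·5.1^2/2! = 0.0792882
Unnormalised posteriors:
  π_A·L_A = 0.42 × 0.241665 = 0.101499
  π_B·L_B = 0.41 × 0.269971 = 0.110688
  π_C·L_C = 0.17 × 0.0792882 = 0.013479
Denominator: 0.101499 + 0.110688 + 0.013479 = 0.225667
So the posterior for Line C is 0.013479 / 0.225667 ≈ 0.060.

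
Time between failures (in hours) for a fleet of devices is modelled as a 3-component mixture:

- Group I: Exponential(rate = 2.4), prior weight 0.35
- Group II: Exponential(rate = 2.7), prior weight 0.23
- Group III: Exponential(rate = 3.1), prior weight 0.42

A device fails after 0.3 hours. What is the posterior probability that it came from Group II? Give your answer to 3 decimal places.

0.230

Posterior ∝ prior × likelihood, so P(k | x) ∝ π_k f_k(x); normalise over all components.
Component likelihoods at x = 0.3 hours:
  p_I = 1.16821
  p_II = 1.20112
  p_III = 1.22312
Weight by the priors:
  π_I·p_I = 0.35 × 1.16821 = 0.408872
  π_II·p_II = 0.23 × 1.20112 = 0.276257
  π_III·p_III = 0.42 × 1.22312 = 0.513709
Denominator: 0.408872 + 0.276257 + 0.513709 = 1.19884
Responsibility of Group II: 0.276257 / 1.19884 ≈ 0.230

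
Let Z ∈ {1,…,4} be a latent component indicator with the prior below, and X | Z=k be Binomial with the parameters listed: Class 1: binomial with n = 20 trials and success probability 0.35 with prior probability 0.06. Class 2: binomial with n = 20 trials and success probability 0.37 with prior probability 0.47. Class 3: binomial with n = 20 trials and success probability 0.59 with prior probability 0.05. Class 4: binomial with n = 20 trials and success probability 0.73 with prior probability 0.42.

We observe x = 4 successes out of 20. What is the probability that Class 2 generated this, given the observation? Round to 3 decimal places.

0.855

P(component k | x) = w_k·f_k(x) / marginal(x), where marginal(x) = Σ_j w_j·f_j(x).
Binomial probabilities:
  L_1 = C(20,4)·0.35^4·0.65^16 = 4845·0.0150062·0.00101535 = 0.073821
  L_2 = C(20,4)·0.37^4·0.63^16 = 4845·0.0187416·0.000615813 = 0.0559177
  L_3 = C(20,4)·0.59^4·0.41^16 = 4845·0.121174·6.3759e-07 = 0.00037432
  L_4 = C(20,4)·0.73^4·0.27^16 = 4845·0.283982·7.97664e-10 = 1.0975e-06
Unnormalised posteriors:
  w_1·L_1 = 0.06 × 0.073821 = 0.00442926
  w_2·L_2 = 0.47 × 0.0559177 = 0.0262813
  w_3·L_3 = 0.05 × 0.00037432 = 1.8716e-05
  w_4·L_4 = 0.42 × 1.0975e-06 = 4.60951e-07
Evidence: 0.00442926 + 0.0262813 + 1.8716e-05 + 4.60951e-07 = 0.0307298
So the posterior for Class 2 is 0.0262813 / 0.0307298 ≈ 0.855.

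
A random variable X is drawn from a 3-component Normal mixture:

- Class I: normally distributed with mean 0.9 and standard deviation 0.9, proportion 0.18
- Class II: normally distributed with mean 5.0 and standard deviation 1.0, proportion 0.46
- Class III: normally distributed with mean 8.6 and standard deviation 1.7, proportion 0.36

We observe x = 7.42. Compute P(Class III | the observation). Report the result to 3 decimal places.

Posterior ∝ prior × likelihood, so P(k | x) ∝ w_k f_k(x); normalise over all components.
Normal densities:
  p_I = (1/(0.9·√(2π)))·exp(−(7.42−0.9)²/(2·0.9²)) = 0.443269·exp(-26.24099) = 1.77972e-12
  p_II = (1/(1.0·√(2π)))·exp(−(7.42−5.0)²/(2·1.0²)) = 0.398942·exp(-2.92820) = 0.0213407
  p_III = (1/(1.7·√(2π)))·exp(−(7.42−8.6)²/(2·1.7²)) = 0.234672·exp(-0.24090) = 0.184433
Unnormalised posteriors:
  w_I·p_I = 0.18 × 1.77972e-12 = 3.20349e-13
  w_II·p_II = 0.46 × 0.0213407 = 0.00981673
  w_III·p_III = 0.36 × 0.184433 = 0.0663961
Normaliser: 3.20349e-13 + 0.00981673 + 0.0663961 = 0.0762128
So the posterior for Class III is 0.0663961 / 0.0762128 ≈ 0.871.

0.871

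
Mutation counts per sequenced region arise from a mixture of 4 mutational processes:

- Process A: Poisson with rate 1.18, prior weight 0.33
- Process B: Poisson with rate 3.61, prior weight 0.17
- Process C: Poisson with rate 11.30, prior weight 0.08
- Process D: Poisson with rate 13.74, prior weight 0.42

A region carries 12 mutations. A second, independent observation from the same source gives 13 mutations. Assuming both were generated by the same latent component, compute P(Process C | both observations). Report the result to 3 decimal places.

0.159

P(component k | x) = P(Z=k)·f_k(x) / marginal(x), where marginal(x) = Σ_j P(Z=j)·f_j(x).
Since both observations come from the same component, the likelihood for component k is f_k(x₁)·f_k(x₂).
  p_A = [e^(−1.18)·1.18^12/12! = 4.67498e-09] × [4.24344e-10] = 1.9838e-18
  p_B = [e^(−3.61)·3.61^12/12! = 0.00027666] × [7.68264e-05] = 2.12548e-08
  p_C = [e^(−11.30)·11.30^12/12! = 0.111964] × [0.0973222] = 0.0108965
  p_D = [e^(−13.74)·13.74^12/12! = 0.101929] × [0.107731] = 0.0109809
Weight by the priors:
  P(Z=A)·p_A = 0.33 × 1.9838e-18 = 6.54654e-19
  P(Z=B)·p_B = 0.17 × 2.12548e-08 = 3.61331e-09
  P(Z=C)·p_C = 0.08 × 0.0108965 = 0.000871723
  P(Z=D)·p_D = 0.42 × 0.0109809 = 0.00461199
Denominator: 6.54654e-19 + 3.61331e-09 + 0.000871723 + 0.00461199 = 0.00548371
Responsibility of Process C: 0.000871723 / 0.00548371 ≈ 0.159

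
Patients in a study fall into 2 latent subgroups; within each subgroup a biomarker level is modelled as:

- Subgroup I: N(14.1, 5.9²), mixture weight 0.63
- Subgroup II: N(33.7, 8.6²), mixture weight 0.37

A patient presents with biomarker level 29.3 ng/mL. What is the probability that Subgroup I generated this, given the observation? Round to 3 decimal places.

The responsibility of component k is w_k f_k(x) divided by Σ_j w_j f_j(x).
Component likelihoods at x = 29.3 ng/mL:
  L_I = (1/(5.9·√(2π)))·exp(−(29.3−14.1)²/(2·5.9²)) = 0.067617·exp(-3.31859) = 0.00244802
  L_II = (1/(8.6·√(2π)))·exp(−(29.3−33.7)²/(2·8.6²)) = 0.046389·exp(-0.13088) = 0.0406978
Unnormalised posteriors:
  w_I·L_I = 0.63 × 0.00244802 = 0.00154225
  w_II·L_II = 0.37 × 0.0406978 = 0.0150582
Evidence: 0.00154225 + 0.0150582 = 0.0166004
P(Subgroup I | x) = 0.00154225 / 0.0166004 ≈ 0.093

0.093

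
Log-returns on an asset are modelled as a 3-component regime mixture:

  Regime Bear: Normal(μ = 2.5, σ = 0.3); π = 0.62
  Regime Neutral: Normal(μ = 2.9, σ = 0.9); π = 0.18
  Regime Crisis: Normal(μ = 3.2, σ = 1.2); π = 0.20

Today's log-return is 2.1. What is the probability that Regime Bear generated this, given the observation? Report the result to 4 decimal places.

Apply Bayes' rule: the posterior for each component is proportional to its prior times its likelihood at x.
Component likelihoods at x = 2.1:
  f_Bear = (1/(0.3·√(2π)))·exp(−(2.1−2.5)²/(2·0.3²)) = 1.329808·exp(-0.88889) = 0.5467
  f_Neutral = (1/(0.9·√(2π)))·exp(−(2.1−2.9)²/(2·0.9²)) = 0.443269·exp(-0.39506) = 0.298603
  f_Crisis = (1/(1.2·√(2π)))·exp(−(2.1−3.2)²/(2·1.2²)) = 0.332452·exp(-0.42014) = 0.218406
Multiply by the mixture weights:
  w_Bear·f_Bear = 0.62 × 0.5467 = 0.338954
  w_Neutral·f_Neutral = 0.18 × 0.298603 = 0.0537486
  w_Crisis·f_Crisis = 0.20 × 0.218406 = 0.0436812
Evidence: 0.338954 + 0.0537486 + 0.0436812 = 0.436384
So the posterior for Regime Bear is 0.338954 / 0.436384 ≈ 0.7767.

0.7767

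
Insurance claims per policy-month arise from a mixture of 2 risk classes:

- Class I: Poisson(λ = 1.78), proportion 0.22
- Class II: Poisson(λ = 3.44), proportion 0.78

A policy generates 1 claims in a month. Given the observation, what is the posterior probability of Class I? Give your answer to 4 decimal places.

0.4343

The responsibility of component k is π_k f_k(x) divided by Σ_j π_j f_j(x).
Component likelihoods at x = 1 claims:
  p_I = 0.300176
  p_II = 0.110303
Prior × likelihood for each component:
  π_I·p_I = 0.22 × 0.300176 = 0.0660387
  π_II·p_II = 0.78 × 0.110303 = 0.086036
Evidence: 0.0660387 + 0.086036 = 0.152075
P(Class I | 1 claims) ≈ 0.4343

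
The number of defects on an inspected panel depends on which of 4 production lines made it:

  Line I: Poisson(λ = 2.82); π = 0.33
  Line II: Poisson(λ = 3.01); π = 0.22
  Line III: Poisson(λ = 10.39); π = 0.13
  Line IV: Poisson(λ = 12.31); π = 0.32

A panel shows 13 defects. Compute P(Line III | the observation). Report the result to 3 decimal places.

Apply Bayes' rule: the posterior for each component is proportional to its prior times its likelihood at x.
Poisson probabilities:
  f_I = 6.82728e-06
  f_II = 1.31782e-05
  f_III = 0.0811712
  f_IV = 0.107872
Multiply by the mixture weights:
  w_I·f_I = 0.33 × 6.82728e-06 = 2.253e-06
  w_II·f_II = 0.22 × 1.31782e-05 = 2.89921e-06
  w_III·f_III = 0.13 × 0.0811712 = 0.0105523
  w_IV·f_IV = 0.32 × 0.107872 = 0.0345191
Sum: 2.253e-06 + 2.89921e-06 + 0.0105523 + 0.0345191 = 0.0450765
P(Line III | data) = 0.0105523 / 0.0450765 ≈ 0.234

0.234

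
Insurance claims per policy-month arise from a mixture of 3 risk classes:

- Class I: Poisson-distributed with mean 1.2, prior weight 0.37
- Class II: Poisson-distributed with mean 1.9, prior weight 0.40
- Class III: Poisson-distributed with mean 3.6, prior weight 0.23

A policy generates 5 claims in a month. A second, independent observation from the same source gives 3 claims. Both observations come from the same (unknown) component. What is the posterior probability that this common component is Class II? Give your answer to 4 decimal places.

By Bayes' theorem, P(k | x) = w_k f_k(x) / Σ_j w_j f_j(x).
Since both observations come from the same component, the likelihood for component k is f_k(x₁)·f_k(x₂).
  L_I = [e^(−1.2)·1.2^5/5! = 0.00624556] × [0.0867439] = 0.000541765
  L_II = [e^(−1.9)·1.9^5/5! = 0.0308622] × [0.170982] = 0.00527688
  L_III = [e^(−3.6)·3.6^5/5! = 0.13768] × [0.212469] = 0.0292528
Multiply by the mixture weights:
  w_I·L_I = 0.37 × 0.000541765 = 0.000200453
  w_II·L_II = 0.40 × 0.00527688 = 0.00211075
  w_III·L_III = 0.23 × 0.0292528 = 0.00672814
Evidence: 0.000200453 + 0.00211075 + 0.00672814 = 0.00903935
P(Class II | x₁,x₂) = 0.00211075 / 0.00903935 ≈ 0.2335

0.2335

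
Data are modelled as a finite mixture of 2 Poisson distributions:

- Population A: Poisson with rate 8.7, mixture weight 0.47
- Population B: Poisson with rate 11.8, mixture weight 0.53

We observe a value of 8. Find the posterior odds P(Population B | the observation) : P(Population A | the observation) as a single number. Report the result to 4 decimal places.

Since P(k|x) ∝ w_k f_k(x), the posterior odds are w_i f_i(x) / (w_j f_j(x)).
Poisson probabilities:
  f_A = e^(−8.7)·8.7^8/8! = 0.135604
  f_B = e^(−11.8)·11.8^8/8! = 0.0699617
0.0370797 / 0.0637337 ≈ 0.5818

0.5818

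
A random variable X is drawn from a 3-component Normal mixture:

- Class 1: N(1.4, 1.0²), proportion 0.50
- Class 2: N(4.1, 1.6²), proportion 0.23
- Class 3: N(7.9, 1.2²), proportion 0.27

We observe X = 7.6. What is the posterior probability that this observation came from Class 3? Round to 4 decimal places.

The responsibility of component k is π_k f_k(x) divided by Σ_j π_j f_j(x).
Evaluate each component's likelihood at the observed value:
  L_1 = (1/(1.0·√(2π)))·exp(−(7.6−1.4)²/(2·1.0²)) = 0.398942·exp(-19.22000) = 1.79378e-09
  L_2 = (1/(1.6·√(2π)))·exp(−(7.6−4.1)²/(2·1.6²)) = 0.249339·exp(-2.39258) = 0.022788
  L_3 = (1/(1.2·√(2π)))·exp(−(7.6−7.9)²/(2·1.2²)) = 0.332452·exp(-0.03125) = 0.322223
Prior × likelihood for each component:
  π_1·L_1 = 0.50 × 1.79378e-09 = 8.96892e-10
  π_2·L_2 = 0.23 × 0.022788 = 0.00524124
  π_3·L_3 = 0.27 × 0.322223 = 0.0870003
Normaliser: 8.96892e-10 + 0.00524124 + 0.0870003 = 0.0922416
Responsibility of Class 3: 0.0870003 / 0.0922416 ≈ 0.9432

0.9432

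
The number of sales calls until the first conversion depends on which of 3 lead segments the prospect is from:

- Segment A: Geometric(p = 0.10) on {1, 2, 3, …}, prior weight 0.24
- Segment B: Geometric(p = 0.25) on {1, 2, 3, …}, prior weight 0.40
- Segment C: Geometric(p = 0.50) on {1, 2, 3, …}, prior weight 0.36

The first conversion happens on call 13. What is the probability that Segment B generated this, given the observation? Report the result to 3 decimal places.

The responsibility of component k is w_k f_k(x) divided by Σ_j w_j f_j(x).
Component likelihoods at x = 13:
  L_A = 0.10·(1−0.10)^12 = 0.10·0.28243 = 0.028243
  L_B = 0.25·(1−0.25)^12 = 0.25·0.0316764 = 0.00791909
  L_C = 0.50·(1−0.50)^12 = 0.50·0.000244141 = 0.00012207
Weight by the priors:
  w_A·L_A = 0.24 × 0.028243 = 0.00677831
  w_B·L_B = 0.40 × 0.00791909 = 0.00316764
  w_C·L_C = 0.36 × 0.00012207 = 4.39453e-05
Normaliser: 0.00677831 + 0.00316764 + 4.39453e-05 = 0.00998989
Responsibility of Segment B: 0.00316764 / 0.00998989 ≈ 0.317

0.317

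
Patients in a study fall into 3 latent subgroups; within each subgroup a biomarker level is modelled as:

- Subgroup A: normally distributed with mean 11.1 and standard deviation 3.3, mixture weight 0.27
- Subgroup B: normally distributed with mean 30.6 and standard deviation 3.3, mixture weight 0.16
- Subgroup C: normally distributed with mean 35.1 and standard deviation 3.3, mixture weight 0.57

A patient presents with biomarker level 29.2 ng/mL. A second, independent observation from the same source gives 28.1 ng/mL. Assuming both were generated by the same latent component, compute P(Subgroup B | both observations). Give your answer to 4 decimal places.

The responsibility of component k is π_k f_k(x) divided by Σ_j π_j f_j(x).
Since both observations come from the same component, the likelihood for component k is f_k(x₁)·f_k(x₂).
  p_A = [3.54677e-08] × [2.08795e-07] = 7.40547e-15
  p_B = [0.110488] × [0.0907341] = 0.010025
  p_C = [0.0244502] × [0.0127448] = 0.000311613
Multiply by the mixture weights:
  π_A·p_A = 0.27 × 7.40547e-15 = 1.99948e-15
  π_B·p_B = 0.16 × 0.010025 = 0.001604
  π_C·p_C = 0.57 × 0.000311613 = 0.00017762
Normaliser: 1.99948e-15 + 0.001604 + 0.00017762 = 0.00178162
P(Subgroup B | data) = 0.001604 / 0.00178162 ≈ 0.9003

0.9003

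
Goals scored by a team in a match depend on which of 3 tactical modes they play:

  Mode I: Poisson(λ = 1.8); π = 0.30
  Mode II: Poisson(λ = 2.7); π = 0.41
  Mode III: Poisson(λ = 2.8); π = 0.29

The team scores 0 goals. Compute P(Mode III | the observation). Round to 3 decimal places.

Apply Bayes' rule: the posterior for each component is proportional to its prior times its likelihood at x.
Poisson probabilities:
  p_I = e^(−1.8)·1.8^0/0! = 0.165299
  p_II = e^(−2.7)·2.7^0/0! = 0.0672055
  p_III = e^(−2.8)·2.8^0/0! = 0.0608101
Prior × likelihood for each component:
  P(Z=I)·p_I = 0.30 × 0.165299 = 0.0495897
  P(Z=II)·p_II = 0.41 × 0.0672055 = 0.0275543
  P(Z=III)·p_III = 0.29 × 0.0608101 = 0.0176349
Evidence: 0.0495897 + 0.0275543 + 0.0176349 = 0.0947788
Responsibility of Mode III: 0.0176349 / 0.0947788 ≈ 0.186

0.186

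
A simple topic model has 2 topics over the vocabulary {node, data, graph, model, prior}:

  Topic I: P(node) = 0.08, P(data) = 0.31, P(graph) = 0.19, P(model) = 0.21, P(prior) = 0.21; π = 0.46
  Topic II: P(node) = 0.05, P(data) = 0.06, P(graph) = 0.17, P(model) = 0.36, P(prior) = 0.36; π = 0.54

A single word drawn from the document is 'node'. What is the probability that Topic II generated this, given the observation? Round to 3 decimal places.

Apply Bayes' rule: the posterior for each component is proportional to its prior times its likelihood at x.
Evaluate each component's likelihood at the observed value:
  p_I = P(node | comp) = 0.08
  p_II = P(node | comp) = 0.05
Multiply by the mixture weights:
  P(Z=I)·p_I = 0.46 × 0.08 = 0.0368
  P(Z=II)·p_II = 0.54 × 0.05 = 0.027
Marginal: 0.0368 + 0.027 = 0.0638
Responsibility of Topic II: 0.027 / 0.0638 ≈ 0.423

0.423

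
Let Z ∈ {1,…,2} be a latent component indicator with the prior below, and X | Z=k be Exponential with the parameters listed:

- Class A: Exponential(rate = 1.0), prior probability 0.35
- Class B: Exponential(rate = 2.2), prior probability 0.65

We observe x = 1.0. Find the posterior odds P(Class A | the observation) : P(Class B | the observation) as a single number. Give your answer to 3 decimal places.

Posterior odds = (w_i f_i(x)) / (w_j f_j(x)); the normalising sum cancels.
Exponential densities:
  f_A = 1.0·e^(−1.0·1.0) = 1.0·e^(−1.0000) = 0.367879
  f_B = 2.2·e^(−2.2·1.0) = 2.2·e^(−2.2000) = 0.243767
Odds = (0.35/0.65) × (0.367879/0.243767) = 0.538462 × 1.50914 ≈ 0.813

0.813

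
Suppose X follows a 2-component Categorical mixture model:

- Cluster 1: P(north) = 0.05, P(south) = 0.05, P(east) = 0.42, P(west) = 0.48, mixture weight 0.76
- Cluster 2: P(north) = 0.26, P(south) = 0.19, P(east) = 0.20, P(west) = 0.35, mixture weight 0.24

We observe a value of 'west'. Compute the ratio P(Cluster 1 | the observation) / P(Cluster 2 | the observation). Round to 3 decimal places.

4.343

Only the two components matter; the odds are (π_i f_i(x)) / (π_j f_j(x)).
Categorical probabilities:
  f_1 = P(west | comp) = 0.48
  f_2 = P(west | comp) = 0.35
Odds = (0.76/0.24) × (0.48/0.35) = 3.16667 × 1.37143 ≈ 4.343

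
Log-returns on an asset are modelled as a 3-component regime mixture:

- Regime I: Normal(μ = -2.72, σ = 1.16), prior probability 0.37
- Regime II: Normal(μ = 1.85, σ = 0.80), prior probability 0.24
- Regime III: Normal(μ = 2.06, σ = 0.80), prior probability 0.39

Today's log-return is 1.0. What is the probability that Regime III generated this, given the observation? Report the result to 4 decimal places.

The responsibility of component k is π_k f_k(x) divided by Σ_j π_j f_j(x).
Evaluate each component's likelihood at the observed value:
  L_I = (1/(1.16·√(2π)))·exp(−(1.0−-2.72)²/(2·1.16²)) = 0.343916·exp(-5.14209) = 0.00201034
  L_II = (1/(0.80·√(2π)))·exp(−(1.0−1.85)²/(2·0.80²)) = 0.498678·exp(-0.56445) = 0.283584
  L_III = (1/(0.80·√(2π)))·exp(−(1.0−2.06)²/(2·0.80²)) = 0.498678·exp(-0.87781) = 0.207296
Multiply by the mixture weights:
  π_I·L_I = 0.37 × 0.00201034 = 0.000743826
  π_II·L_II = 0.24 × 0.283584 = 0.0680601
  π_III·L_III = 0.39 × 0.207296 = 0.0808454
Denominator: 0.000743826 + 0.0680601 + 0.0808454 = 0.149649
So the posterior for Regime III is 0.0808454 / 0.149649 ≈ 0.5402.

0.5402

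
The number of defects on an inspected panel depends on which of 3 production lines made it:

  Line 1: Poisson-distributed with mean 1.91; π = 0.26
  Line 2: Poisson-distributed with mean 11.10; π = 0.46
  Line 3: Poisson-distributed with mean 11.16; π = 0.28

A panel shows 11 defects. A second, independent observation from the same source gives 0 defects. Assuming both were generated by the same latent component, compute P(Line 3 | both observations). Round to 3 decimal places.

0.321

P(component k | x) = P(Z=k)·f_k(x) / marginal(x), where marginal(x) = Σ_j P(Z=j)·f_j(x).
Since both observations come from the same component, the likelihood for component k is f_k(x₁)·f_k(x₂).
  f_1 = [e^(−1.91)·1.91^11/11! = 4.57835e-06] × [0.14808] = 6.77964e-07
  f_2 = [e^(−11.10)·11.10^11/11! = 0.119324] × [1.51123e-05] = 1.80326e-06
  f_3 = [e^(−11.16)·11.16^11/11! = 0.119241] × [1.42323e-05] = 1.69706e-06
Multiply by the mixture weights:
  P(Z=1)·f_1 = 0.26 × 6.77964e-07 = 1.76271e-07
  P(Z=2)·f_2 = 0.46 × 1.80326e-06 = 8.29502e-07
  P(Z=3)·f_3 = 0.28 × 1.69706e-06 = 4.75177e-07
Normaliser: 1.76271e-07 + 8.29502e-07 + 4.75177e-07 = 1.48095e-06
P(Line 3 | x₁, x₂) ≈ 0.321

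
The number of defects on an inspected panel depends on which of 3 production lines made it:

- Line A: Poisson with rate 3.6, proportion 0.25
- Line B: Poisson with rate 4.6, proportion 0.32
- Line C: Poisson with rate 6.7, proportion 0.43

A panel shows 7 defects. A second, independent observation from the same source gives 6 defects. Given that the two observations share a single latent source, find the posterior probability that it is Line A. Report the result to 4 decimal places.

0.0609

P(component k | x) = w_k·f_k(x) / marginal(x), where marginal(x) = Σ_j w_j·f_j(x).
Since both observations come from the same component, the likelihood for component k is f_k(x₁)·f_k(x₂).
  L_A = [e^(−3.6)·3.6^7/7! = 0.0424841] × [0.0826081] = 0.00350953
  L_B = [e^(−4.6)·4.6^7/7! = 0.08692] × [0.13227] = 0.0114969
  L_C = [e^(−6.7)·6.7^7/7! = 0.14802] × [0.154648] = 0.0228909
Unnormalised posteriors:
  w_A·L_A = 0.25 × 0.00350953 = 0.000877383
  w_B·L_B = 0.32 × 0.0114969 = 0.003679
  w_C·L_C = 0.43 × 0.0228909 = 0.0098431
Marginal: 0.000877383 + 0.003679 + 0.0098431 = 0.0143995
P(Line A | data) = 0.000877383 / 0.0143995 ≈ 0.0609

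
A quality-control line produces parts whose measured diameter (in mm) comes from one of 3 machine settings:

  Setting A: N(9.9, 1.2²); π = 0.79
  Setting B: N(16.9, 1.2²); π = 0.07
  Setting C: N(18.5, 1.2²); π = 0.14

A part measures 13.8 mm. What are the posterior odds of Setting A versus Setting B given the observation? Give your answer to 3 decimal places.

1.615

Since P(k|x) ∝ π_k f_k(x), the posterior odds are π_i f_i(x) / (π_j f_j(x)).
Evaluate each component's likelihood at the observed value:
  f_A = (1/(1.2·√(2π)))·exp(−(13.8−9.9)²/(2·1.2²)) = 0.332452·exp(-5.28125) = 0.00169087
  f_B = (1/(1.2·√(2π)))·exp(−(13.8−16.9)²/(2·1.2²)) = 0.332452·exp(-3.33681) = 0.0118188
  f_C = (1/(1.2·√(2π)))·exp(−(13.8−18.5)²/(2·1.2²)) = 0.332452·exp(-7.67014) = 0.000155106
Odds = (0.79/0.07) × (0.00169087/0.0118188) = 11.2857 × 0.143067 ≈ 1.615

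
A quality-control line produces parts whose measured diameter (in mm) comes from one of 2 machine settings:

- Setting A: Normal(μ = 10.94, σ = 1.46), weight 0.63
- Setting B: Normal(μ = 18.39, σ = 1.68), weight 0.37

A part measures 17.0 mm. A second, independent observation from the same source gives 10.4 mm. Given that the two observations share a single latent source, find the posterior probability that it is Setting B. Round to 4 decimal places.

The responsibility of component k is P(Z=k) f_k(x) divided by Σ_j P(Z=j) f_j(x).
Since both observations come from the same component, the likelihood for component k is f_k(x₁)·f_k(x₂).
  L_A = [4.96026e-05] × [0.255183] = 1.26577e-05
  L_B = [0.168636] × [2.91024e-06] = 4.90772e-07
Prior × likelihood for each component:
  P(Z=A)·L_A = 0.63 × 1.26577e-05 = 7.97437e-06
  P(Z=B)·L_B = 0.37 × 4.90772e-07 = 1.81586e-07
Evidence: 7.97437e-06 + 1.81586e-07 = 8.15596e-06
So the posterior for Setting B is 1.81586e-07 / 8.15596e-06 ≈ 0.0223.

0.0223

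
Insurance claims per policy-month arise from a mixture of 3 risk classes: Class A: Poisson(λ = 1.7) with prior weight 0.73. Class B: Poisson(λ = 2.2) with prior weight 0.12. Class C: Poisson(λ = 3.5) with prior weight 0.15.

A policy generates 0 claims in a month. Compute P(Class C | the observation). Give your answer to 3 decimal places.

0.030

Posterior ∝ prior × likelihood, so P(k | x) ∝ π_k f_k(x); normalise over all components.
Evaluate each component's likelihood at the observed value:
  L_A = 0.182684
  L_B = 0.110803
  L_C = 0.0301974
Unnormalised posteriors:
  π_A·L_A = 0.73 × 0.182684 = 0.133359
  π_B·L_B = 0.12 × 0.110803 = 0.0132964
  π_C·L_C = 0.15 × 0.0301974 = 0.00452961
Marginal: 0.133359 + 0.0132964 + 0.00452961 = 0.151185
So the posterior for Class C is 0.00452961 / 0.151185 ≈ 0.030.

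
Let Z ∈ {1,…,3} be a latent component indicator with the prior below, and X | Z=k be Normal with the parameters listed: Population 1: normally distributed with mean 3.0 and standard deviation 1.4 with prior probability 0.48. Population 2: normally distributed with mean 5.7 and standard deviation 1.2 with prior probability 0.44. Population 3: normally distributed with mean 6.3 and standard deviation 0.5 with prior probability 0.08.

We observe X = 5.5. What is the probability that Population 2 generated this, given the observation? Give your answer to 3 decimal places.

The responsibility of component k is P(Z=k) f_k(x) divided by Σ_j P(Z=j) f_j(x).
Component likelihoods at x = 5.5:
  L_1 = (1/(1.4·√(2π)))·exp(−(5.5−3.0)²/(2·1.4²)) = 0.284959·exp(-1.59439) = 0.057856
  L_2 = (1/(1.2·√(2π)))·exp(−(5.5−5.7)²/(2·1.2²)) = 0.332452·exp(-0.01389) = 0.327866
  L_3 = (1/(0.5·√(2π)))·exp(−(5.5−6.3)²/(2·0.5²)) = 0.797885·exp(-1.28000) = 0.221842
Unnormalised posteriors:
  P(Z=1)·L_1 = 0.48 × 0.057856 = 0.0277709
  P(Z=2)·L_2 = 0.44 × 0.327866 = 0.144261
  P(Z=3)·L_3 = 0.08 × 0.221842 = 0.0177473
Evidence: 0.0277709 + 0.144261 + 0.0177473 = 0.189779
P(Population 2 | data) ≈ 0.760

0.760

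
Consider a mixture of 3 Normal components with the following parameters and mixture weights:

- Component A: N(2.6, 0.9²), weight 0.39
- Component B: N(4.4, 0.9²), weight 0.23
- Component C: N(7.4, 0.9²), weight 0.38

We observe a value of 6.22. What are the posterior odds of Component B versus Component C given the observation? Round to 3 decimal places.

Only the two components matter; the odds are (P(Z=i) f_i(x)) / (P(Z=j) f_j(x)).
Evaluate each component's likelihood at the observed value:
  f_A = (1/(0.9·√(2π)))·exp(−(6.22−2.6)²/(2·0.9²)) = 0.443269·exp(-8.08914) = 0.000136019
  f_B = (1/(0.9·√(2π)))·exp(−(6.22−4.4)²/(2·0.9²)) = 0.443269·exp(-2.04469) = 0.057368
  f_C = (1/(0.9·√(2π)))·exp(−(6.22−7.4)²/(2·0.9²)) = 0.443269·exp(-0.85951) = 0.187667
0.0131946 / 0.0713136 ≈ 0.185

0.185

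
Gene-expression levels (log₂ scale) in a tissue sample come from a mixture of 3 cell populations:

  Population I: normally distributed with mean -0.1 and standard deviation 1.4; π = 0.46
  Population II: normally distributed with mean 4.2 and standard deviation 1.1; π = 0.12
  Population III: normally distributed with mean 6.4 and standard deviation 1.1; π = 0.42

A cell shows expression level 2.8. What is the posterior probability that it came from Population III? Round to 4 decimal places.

P(component k | x) = π_k·f_k(x) / marginal(x), where marginal(x) = Σ_j π_j·f_j(x).
Normal densities:
  p_I = (1/(1.4·√(2π)))·exp(−(2.8−-0.1)²/(2·1.4²)) = 0.284959·exp(-2.14541) = 0.033346
  p_II = (1/(1.1·√(2π)))·exp(−(2.8−4.2)²/(2·1.1²)) = 0.362675·exp(-0.80992) = 0.161352
  p_III = (1/(1.1·√(2π)))·exp(−(2.8−6.4)²/(2·1.1²)) = 0.362675·exp(-5.35537) = 0.00171281
Multiply by the mixture weights:
  π_I·p_I = 0.46 × 0.033346 = 0.0153391
  π_II·p_II = 0.12 × 0.161352 = 0.0193623
  π_III·p_III = 0.42 × 0.00171281 = 0.00071938
Evidence: 0.0153391 + 0.0193623 + 0.00071938 = 0.0354208
P(Population III | x) = 0.00071938 / 0.0354208 ≈ 0.0203

0.0203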